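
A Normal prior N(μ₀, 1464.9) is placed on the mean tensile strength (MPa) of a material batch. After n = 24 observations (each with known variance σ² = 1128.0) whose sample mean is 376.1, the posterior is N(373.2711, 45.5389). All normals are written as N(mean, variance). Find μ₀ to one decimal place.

The posterior mean is a precision-weighted average: μ_n = (τ₀μ₀ + τ_data·x̄)/(τ₀+τ_data), with τ₀=1/σ₀² and τ_data=n/σ².
Here τ₀ = 1/1464.9 = 0.000683 and τ_data = 24/1128.0 = 0.021277, so τ_n = 0.021960.
Rearranging for μ₀: μ₀ = (μ_n·τ_n − τ_data·x̄)/τ₀ = (373.2711·0.021960 − 0.021277·376.1) / 0.000683 = 0.194754/0.000683 ≈ 285.1.

μ₀ = 285.1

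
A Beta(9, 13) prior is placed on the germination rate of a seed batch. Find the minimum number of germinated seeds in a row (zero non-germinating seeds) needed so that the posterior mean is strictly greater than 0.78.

k = 38

After k germinated seeds and 0 non-germinating seeds the posterior is Beta(9+k, 13), with mean (9+k)/(9+13+k).
Set (9+k)/(22+k) > 0.78 and solve: k > (0.78·22 − 9)/(1 − 0.78) = 37.091.
The smallest integer exceeding 37.091 is 38.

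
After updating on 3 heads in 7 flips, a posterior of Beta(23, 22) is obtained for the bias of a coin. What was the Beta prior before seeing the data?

Under Beta–binomial conjugacy the posterior parameters are (α+s, β+f).
So α = 23 − 3 = 20 and β = 22 − 4 = 18.

Beta(20, 18)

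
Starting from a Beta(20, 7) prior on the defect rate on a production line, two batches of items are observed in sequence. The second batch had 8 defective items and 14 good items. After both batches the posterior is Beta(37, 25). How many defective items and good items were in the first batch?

Because Beta–binomial updating is additive in the counts, the combined data contributed (α_post−α_prior, β_post−β_prior) successes and failures.
Total across both batches: 37−20=17 defective items, 25−7=18 good items.
Subtract the second batch: 17−8=9 defective items and 18−14=4 good items.

9 defective items and 4 good items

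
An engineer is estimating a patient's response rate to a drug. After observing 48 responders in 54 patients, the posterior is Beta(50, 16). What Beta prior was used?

Under Beta–binomial conjugacy the posterior parameters are (α+s, β+f).
Subtract the data counts: 50−48=2, 16−6=10.

Beta(2, 10)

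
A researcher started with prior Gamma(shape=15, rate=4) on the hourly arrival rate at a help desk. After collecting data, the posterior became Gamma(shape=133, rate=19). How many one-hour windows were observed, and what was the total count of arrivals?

n = 15 one-hour windows with total 118 arrivals

A Gamma(α, β) prior (rate parametrization) on a Poisson rate with n observations summing to S gives posterior Gamma(α+S, β+n).
Matching: Σxᵢ = 133 − 15 = 118 and n = 19 − 4 = 15.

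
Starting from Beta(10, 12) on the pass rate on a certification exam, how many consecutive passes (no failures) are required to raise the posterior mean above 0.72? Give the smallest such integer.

After k passes and 0 failures the posterior is Beta(10+k, 12), with mean (10+k)/(10+12+k).
Set (10+k)/(22+k) > 0.72 and solve: k > (0.72·22 − 10)/(1 − 0.72) = 20.857.
The smallest integer exceeding 20.857 is 21.

k = 21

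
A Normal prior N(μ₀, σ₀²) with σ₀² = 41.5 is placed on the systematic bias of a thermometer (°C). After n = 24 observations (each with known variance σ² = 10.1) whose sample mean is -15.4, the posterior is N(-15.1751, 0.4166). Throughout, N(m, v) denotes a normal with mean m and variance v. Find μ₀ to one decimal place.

μ₀ = 7.0

With known observation variance, the Normal–Normal posterior has precision τ_n = τ₀ + n/σ² and mean μ_n = (τ₀μ₀ + (n/σ²)x̄)/τ_n.
Here τ₀ = 1/41.5 = 0.024096 and τ_data = 24/10.1 = 2.376238, so τ_n = 2.400334.
Rearranging for μ₀: μ₀ = (μ_n·τ_n − τ_data·x̄)/τ₀ = (-15.1751·2.400334 − 2.376238·-15.4) / 0.024096 = 0.168757/0.024096 ≈ 7.0.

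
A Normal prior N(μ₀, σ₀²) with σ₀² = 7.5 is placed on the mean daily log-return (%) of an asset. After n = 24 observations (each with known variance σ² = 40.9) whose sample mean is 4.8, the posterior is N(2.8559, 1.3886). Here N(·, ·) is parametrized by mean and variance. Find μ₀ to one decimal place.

μ₀ = -5.7

The posterior mean is a precision-weighted average: μ_n = (τ₀μ₀ + τ_data·x̄)/(τ₀+τ_data), with τ₀=1/σ₀² and τ_data=n/σ².
Here τ₀ = 1/7.5 = 0.133333 and τ_data = 24/40.9 = 0.586797, so τ_n = 0.720130.
Rearranging for μ₀: μ₀ = (μ_n·τ_n − τ_data·x̄)/τ₀ = (2.8559·0.720130 − 0.586797·4.8) / 0.133333 = -0.760006/0.133333 ≈ -5.7.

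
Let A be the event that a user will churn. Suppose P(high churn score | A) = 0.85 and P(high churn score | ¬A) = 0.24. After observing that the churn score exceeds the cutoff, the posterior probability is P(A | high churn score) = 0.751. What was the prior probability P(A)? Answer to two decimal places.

In odds form, posterior odds = prior odds × likelihood ratio, so prior odds = posterior odds ÷ LR.
Posterior odds = 0.751/(1−0.751) = 3.0161. LR = 0.85/0.24 = 3.5417.
Prior odds = 3.0161/3.5417 = 0.8516, so P(A) = 0.8516/(1+0.8516) ≈ 0.46.

P(A) = 0.46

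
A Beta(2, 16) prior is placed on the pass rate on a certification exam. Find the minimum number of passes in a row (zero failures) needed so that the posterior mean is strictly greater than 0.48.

k = 13

After k passes and 0 failures the posterior is Beta(2+k, 16), with mean (2+k)/(2+16+k).
Set (2+k)/(18+k) > 0.48 and solve: k > (0.48·18 − 2)/(1 − 0.48) = 12.769.
The smallest integer exceeding 12.769 is 13.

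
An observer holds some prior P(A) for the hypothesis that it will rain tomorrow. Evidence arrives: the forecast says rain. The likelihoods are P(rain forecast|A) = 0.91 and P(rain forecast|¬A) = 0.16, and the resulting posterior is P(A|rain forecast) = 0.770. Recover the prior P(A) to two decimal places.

P(A) = 0.37

Bayes' rule in odds form gives O(A|E) = O(A)·[P(E|A)/P(E|¬A)], hence O(A) = O(A|E)/LR.
Posterior odds = 0.770/(1−0.770) = 3.3478. LR = 0.91/0.16 = 5.6875.
Prior odds = 3.3478/5.6875 = 0.5886, so P(A) = 0.5886/(1+0.5886) ≈ 0.37.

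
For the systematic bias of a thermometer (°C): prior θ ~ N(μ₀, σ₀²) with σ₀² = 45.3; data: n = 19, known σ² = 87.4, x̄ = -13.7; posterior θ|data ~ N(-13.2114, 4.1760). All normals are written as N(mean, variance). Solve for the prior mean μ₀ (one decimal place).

μ₀ = -8.4

With known observation variance, the Normal–Normal posterior has precision τ_n = τ₀ + n/σ² and mean μ_n = (τ₀μ₀ + (n/σ²)x̄)/τ_n.
Here τ₀ = 1/45.3 = 0.022075 and τ_data = 19/87.4 = 0.217391, so τ_n = 0.239466.
Rearranging for μ₀: μ₀ = (μ_n·τ_n − τ_data·x̄)/τ₀ = (-13.2114·0.239466 − 0.217391·-13.7) / 0.022075 = -0.185424/0.022075 ≈ -8.4.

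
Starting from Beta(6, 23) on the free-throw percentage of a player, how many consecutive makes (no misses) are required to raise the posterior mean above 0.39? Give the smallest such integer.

After k makes and 0 misses the posterior is Beta(6+k, 23), with mean (6+k)/(6+23+k).
Set (6+k)/(29+k) > 0.39 and solve: k > (0.39·29 − 6)/(1 − 0.39) = 8.705.
The smallest integer exceeding 8.705 is 9.

k = 9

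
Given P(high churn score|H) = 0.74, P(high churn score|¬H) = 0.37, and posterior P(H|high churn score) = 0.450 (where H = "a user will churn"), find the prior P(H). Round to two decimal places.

P(H) = 0.29

In odds form, posterior odds = prior odds × likelihood ratio, so prior odds = posterior odds ÷ LR.
Posterior odds = 0.450/(1−0.450) = 0.8182. LR = 0.74/0.37 = 2.0000.
Prior odds = 0.8182/2.0000 = 0.4091, so P(H) = 0.4091/(1+0.4091) ≈ 0.29.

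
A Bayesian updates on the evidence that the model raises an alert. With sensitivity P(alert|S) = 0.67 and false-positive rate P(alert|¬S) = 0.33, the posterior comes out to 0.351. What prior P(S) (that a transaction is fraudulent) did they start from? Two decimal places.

P(S) = 0.21

Bayes' rule in odds form gives O(S|E) = O(S)·[P(E|S)/P(E|¬S)], hence O(S) = O(S|E)/LR.
Posterior odds = 0.351/(1−0.351) = 0.5408. LR = 0.67/0.33 = 2.0303.
Prior odds = 0.5408/2.0303 = 0.2664, so P(S) = 0.2664/(1+0.2664) ≈ 0.21.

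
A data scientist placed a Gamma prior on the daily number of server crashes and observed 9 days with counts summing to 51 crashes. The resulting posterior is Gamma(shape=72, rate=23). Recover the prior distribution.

Gamma–Poisson conjugacy: posterior shape = α + Σxᵢ, posterior rate = β + n.
So α = 72 − 51 = 21 and β = 23 − 9 = 14.

Gamma(shape=21, rate=14)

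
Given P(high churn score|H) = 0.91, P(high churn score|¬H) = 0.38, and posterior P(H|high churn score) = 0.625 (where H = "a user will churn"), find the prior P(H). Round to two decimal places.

P(H) = 0.41

In odds form, posterior odds = prior odds × likelihood ratio, so prior odds = posterior odds ÷ LR.
Posterior odds = 0.625/(1−0.625) = 1.6667. LR = 0.91/0.38 = 2.3947.
Prior odds = 1.6667/2.3947 = 0.6960, so P(H) = 0.6960/(1+0.6960) ≈ 0.41.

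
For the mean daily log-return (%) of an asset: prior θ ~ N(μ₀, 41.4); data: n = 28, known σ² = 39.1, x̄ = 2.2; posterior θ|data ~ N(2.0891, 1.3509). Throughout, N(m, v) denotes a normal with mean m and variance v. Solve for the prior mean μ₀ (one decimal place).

μ₀ = -1.2

With known observation variance, the Normal–Normal posterior has precision τ_n = τ₀ + n/σ² and mean μ_n = (τ₀μ₀ + (n/σ²)x̄)/τ_n.
Here τ₀ = 1/41.4 = 0.024155 and τ_data = 28/39.1 = 0.716113, so τ_n = 0.740268.
Rearranging for μ₀: μ₀ = (μ_n·τ_n − τ_data·x̄)/τ₀ = (2.0891·0.740268 − 0.716113·2.2) / 0.024155 = -0.028955/0.024155 ≈ -1.2.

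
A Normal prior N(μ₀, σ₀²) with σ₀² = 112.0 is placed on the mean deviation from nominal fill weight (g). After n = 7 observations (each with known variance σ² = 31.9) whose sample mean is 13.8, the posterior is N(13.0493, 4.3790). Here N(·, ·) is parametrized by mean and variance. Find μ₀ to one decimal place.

μ₀ = -5.4

The posterior mean is a precision-weighted average: μ_n = (τ₀μ₀ + τ_data·x̄)/(τ₀+τ_data), with τ₀=1/σ₀² and τ_data=n/σ².
Here τ₀ = 1/112.0 = 0.008929 and τ_data = 7/31.9 = 0.219436, so τ_n = 0.228365.
Rearranging for μ₀: μ₀ = (μ_n·τ_n − τ_data·x̄)/τ₀ = (13.0493·0.228365 − 0.219436·13.8) / 0.008929 = -0.048213/0.008929 ≈ -5.4.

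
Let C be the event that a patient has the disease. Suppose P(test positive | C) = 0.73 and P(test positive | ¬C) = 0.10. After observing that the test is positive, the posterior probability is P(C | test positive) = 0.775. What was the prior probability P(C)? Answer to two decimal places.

In odds form, posterior odds = prior odds × likelihood ratio, so prior odds = posterior odds ÷ LR.
Posterior odds = 0.775/(1−0.775) = 3.4444. LR = 0.73/0.10 = 7.3000.
Prior odds = 3.4444/7.3000 = 0.4718, so P(C) = 0.4718/(1+0.4718) ≈ 0.32.

P(C) = 0.32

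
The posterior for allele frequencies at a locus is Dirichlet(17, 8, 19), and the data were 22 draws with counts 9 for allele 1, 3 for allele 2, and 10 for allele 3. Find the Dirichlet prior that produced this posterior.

For a Dirichlet(α) prior with multinomial counts c, the posterior is Dirichlet(α + c) componentwise.
Subtract each count from the matching posterior parameter: 17−9=8, 8−3=5, 19−10=9.

Dirichlet(8, 5, 9)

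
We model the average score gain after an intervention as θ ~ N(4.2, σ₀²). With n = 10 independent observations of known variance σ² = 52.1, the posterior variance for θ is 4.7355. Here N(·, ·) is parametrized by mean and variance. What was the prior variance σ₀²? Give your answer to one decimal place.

Posterior precision equals prior precision plus data precision: 1/σ_n² = 1/σ₀² + n/σ².
So 1/σ₀² = 1/4.7355 − 10/52.1 = 0.211171 − 0.191939 = 0.019232.
Hence σ₀² = 1/0.019232 ≈ 52.0.

σ₀² = 52.0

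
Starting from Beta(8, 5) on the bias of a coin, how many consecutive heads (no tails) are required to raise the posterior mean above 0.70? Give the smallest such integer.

After k heads and 0 tails the posterior is Beta(8+k, 5), with mean (8+k)/(8+5+k).
Set (8+k)/(13+k) > 0.70 and solve: k > (0.70·13 − 8)/(1 − 0.70) = 3.667.
The smallest integer exceeding 3.667 is 4, and checking k=4: (12)/(17) = 0.7059 > 0.70.

k = 4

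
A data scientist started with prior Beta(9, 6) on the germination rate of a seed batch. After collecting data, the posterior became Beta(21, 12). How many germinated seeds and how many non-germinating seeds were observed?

A Beta(a, b) prior with s successes and f failures in binomial data gives a Beta(a+s, b+f) posterior.
Match parameters: s=21−9=12, f=12−6=6.

12 germinated seeds and 6 non-germinating seeds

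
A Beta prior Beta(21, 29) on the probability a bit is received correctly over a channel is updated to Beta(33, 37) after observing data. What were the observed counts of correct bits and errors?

12 correct bits and 8 errors

A Beta(a, b) prior with s successes and f failures in binomial data gives a Beta(a+s, b+f) posterior.
So s = 33 − 21 = 12 and f = 37 − 29 = 8.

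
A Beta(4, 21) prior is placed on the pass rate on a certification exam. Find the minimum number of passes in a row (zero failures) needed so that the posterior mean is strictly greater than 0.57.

After k passes and 0 failures the posterior is Beta(4+k, 21), with mean (4+k)/(4+21+k).
Set (4+k)/(25+k) > 0.57 and solve: k > (0.57·25 − 4)/(1 − 0.57) = 23.837.
The smallest integer exceeding 23.837 is 24.

k = 24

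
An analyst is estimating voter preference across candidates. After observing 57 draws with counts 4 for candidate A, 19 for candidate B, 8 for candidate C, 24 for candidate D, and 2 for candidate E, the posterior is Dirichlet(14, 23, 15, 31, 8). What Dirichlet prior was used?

Dirichlet(10, 4, 7, 7, 6)

For a Dirichlet(α) prior with multinomial counts c, the posterior is Dirichlet(α + c) componentwise.
Subtract each count from the matching posterior parameter: 14−4=10, 23−19=4, 15−8=7, 31−24=7, 8−2=6.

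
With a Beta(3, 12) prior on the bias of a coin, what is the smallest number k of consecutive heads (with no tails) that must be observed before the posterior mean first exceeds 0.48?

After k heads and 0 tails the posterior is Beta(3+k, 12), with mean (3+k)/(3+12+k).
Set (3+k)/(15+k) > 0.48 and solve: k > (0.48·15 − 3)/(1 − 0.48) = 8.077.
The smallest integer exceeding 8.077 is 9.

k = 9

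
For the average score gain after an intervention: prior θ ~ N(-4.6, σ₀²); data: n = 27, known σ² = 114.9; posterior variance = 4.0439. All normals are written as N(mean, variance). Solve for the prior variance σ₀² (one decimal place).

σ₀² = 81.3

For the Normal–Normal model with known σ², precisions add: τ_n = τ₀ + n/σ².
So 1/σ₀² = 1/4.0439 − 27/114.9 = 0.247286 − 0.234987 = 0.012299.
Hence σ₀² = 1/0.012299 ≈ 81.3.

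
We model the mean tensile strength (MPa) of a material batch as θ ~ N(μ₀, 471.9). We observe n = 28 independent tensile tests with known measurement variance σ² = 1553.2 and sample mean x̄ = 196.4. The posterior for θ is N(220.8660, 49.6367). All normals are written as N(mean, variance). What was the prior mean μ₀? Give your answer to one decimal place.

μ₀ = 429.0

With known observation variance, the Normal–Normal posterior has precision τ_n = τ₀ + n/σ² and mean μ_n = (τ₀μ₀ + (n/σ²)x̄)/τ_n.
Here τ₀ = 1/471.9 = 0.002119 and τ_data = 28/1553.2 = 0.018027, so τ_n = 0.020146.
Rearranging for μ₀: μ₀ = (μ_n·τ_n − τ_data·x̄)/τ₀ = (220.8660·0.020146 − 0.018027·196.4) / 0.002119 = 0.909064/0.002119 ≈ 429.0.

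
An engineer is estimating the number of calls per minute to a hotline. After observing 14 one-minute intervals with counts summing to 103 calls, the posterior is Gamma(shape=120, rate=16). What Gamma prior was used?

A Gamma(α, β) prior (rate parametrization) on a Poisson rate with n observations summing to S gives posterior Gamma(α+S, β+n).
So α = 120 − 103 = 17 and β = 16 − 14 = 2.

Gamma(shape=17, rate=2)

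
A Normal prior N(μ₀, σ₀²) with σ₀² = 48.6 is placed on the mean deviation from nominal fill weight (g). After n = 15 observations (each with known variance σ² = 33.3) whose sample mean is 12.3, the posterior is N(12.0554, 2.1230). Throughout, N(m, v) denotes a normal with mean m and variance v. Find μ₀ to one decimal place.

The posterior mean is a precision-weighted average: μ_n = (τ₀μ₀ + τ_data·x̄)/(τ₀+τ_data), with τ₀=1/σ₀² and τ_data=n/σ².
Here τ₀ = 1/48.6 = 0.020576 and τ_data = 15/33.3 = 0.450450, so τ_n = 0.471026.
Rearranging for μ₀: μ₀ = (μ_n·τ_n − τ_data·x̄)/τ₀ = (12.0554·0.471026 − 0.450450·12.3) / 0.020576 = 0.137872/0.020576 ≈ 6.7.

μ₀ = 6.7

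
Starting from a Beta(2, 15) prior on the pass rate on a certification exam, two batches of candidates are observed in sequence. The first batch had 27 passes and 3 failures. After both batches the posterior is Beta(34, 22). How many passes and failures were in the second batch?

5 passes and 4 failures

Because Beta–binomial updating is additive in the counts, the combined data contributed (α_post−α_prior, β_post−β_prior) successes and failures.
Total across both batches: 34−2=32 passes, 22−15=7 failures.
Subtract the first batch: 32−27=5 passes and 7−3=4 failures.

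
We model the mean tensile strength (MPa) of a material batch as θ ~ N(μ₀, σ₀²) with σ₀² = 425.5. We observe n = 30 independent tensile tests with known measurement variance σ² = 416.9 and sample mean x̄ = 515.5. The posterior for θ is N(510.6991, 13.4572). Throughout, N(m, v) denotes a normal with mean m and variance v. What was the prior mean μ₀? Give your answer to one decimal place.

μ₀ = 363.7

The posterior mean is a precision-weighted average: μ_n = (τ₀μ₀ + τ_data·x̄)/(τ₀+τ_data), with τ₀=1/σ₀² and τ_data=n/σ².
Here τ₀ = 1/425.5 = 0.002350 and τ_data = 30/416.9 = 0.071960, so τ_n = 0.074310.
Rearranging for μ₀: μ₀ = (μ_n·τ_n − τ_data·x̄)/τ₀ = (510.6991·0.074310 − 0.071960·515.5) / 0.002350 = 0.854670/0.002350 ≈ 363.7.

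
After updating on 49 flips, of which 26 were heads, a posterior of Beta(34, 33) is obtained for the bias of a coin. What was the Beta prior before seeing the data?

Beta(8, 10)

Under Beta–binomial conjugacy the posterior parameters are (α+s, β+f).
Subtract the data counts: 34−26=8, 33−23=10.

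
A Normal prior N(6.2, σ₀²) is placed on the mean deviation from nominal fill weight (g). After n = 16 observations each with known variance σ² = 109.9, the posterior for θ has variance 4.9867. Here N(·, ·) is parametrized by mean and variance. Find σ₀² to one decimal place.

Posterior precision equals prior precision plus data precision: 1/σ_n² = 1/σ₀² + n/σ².
So 1/σ₀² = 1/4.9867 − 16/109.9 = 0.200533 − 0.145587 = 0.054946.
Hence σ₀² = 1/0.054946 ≈ 18.2.

σ₀² = 18.2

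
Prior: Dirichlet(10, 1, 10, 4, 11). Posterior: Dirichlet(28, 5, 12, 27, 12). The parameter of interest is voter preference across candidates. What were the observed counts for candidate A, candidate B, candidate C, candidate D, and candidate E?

counts (18, 4, 2, 23, 1)

For a Dirichlet(α) prior with multinomial counts c, the posterior is Dirichlet(α + c) componentwise.
Counts are posterior − prior componentwise: 28−10=18, 5−1=4, 12−10=2, 27−4=23, 12−11=1.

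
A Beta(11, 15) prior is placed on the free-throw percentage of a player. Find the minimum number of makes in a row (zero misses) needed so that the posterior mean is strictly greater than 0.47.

k = 3

After k makes and 0 misses the posterior is Beta(11+k, 15), with mean (11+k)/(11+15+k).
Set (11+k)/(26+k) > 0.47 and solve: k > (0.47·26 − 11)/(1 − 0.47) = 2.302.
The smallest integer exceeding 2.302 is 3, and checking k=3: (14)/(29) = 0.4828 > 0.47.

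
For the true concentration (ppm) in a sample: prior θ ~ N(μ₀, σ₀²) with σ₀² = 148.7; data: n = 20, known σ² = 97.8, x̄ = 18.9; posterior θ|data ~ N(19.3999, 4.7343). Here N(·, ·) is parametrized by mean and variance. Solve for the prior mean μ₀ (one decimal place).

μ₀ = 34.6

With known observation variance, the Normal–Normal posterior has precision τ_n = τ₀ + n/σ² and mean μ_n = (τ₀μ₀ + (n/σ²)x̄)/τ_n.
Here τ₀ = 1/148.7 = 0.006725 and τ_data = 20/97.8 = 0.204499, so τ_n = 0.211224.
Rearranging for μ₀: μ₀ = (μ_n·τ_n − τ_data·x̄)/τ₀ = (19.3999·0.211224 − 0.204499·18.9) / 0.006725 = 0.232693/0.006725 ≈ 34.6.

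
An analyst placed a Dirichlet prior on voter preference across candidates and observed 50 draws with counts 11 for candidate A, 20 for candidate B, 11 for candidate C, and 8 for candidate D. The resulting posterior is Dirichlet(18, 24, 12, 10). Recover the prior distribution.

For a Dirichlet(α) prior with multinomial counts c, the posterior is Dirichlet(α + c) componentwise.
Subtract each count from the matching posterior parameter: 18−11=7, 24−20=4, 12−11=1, 10−8=2.

Dirichlet(7, 4, 1, 2)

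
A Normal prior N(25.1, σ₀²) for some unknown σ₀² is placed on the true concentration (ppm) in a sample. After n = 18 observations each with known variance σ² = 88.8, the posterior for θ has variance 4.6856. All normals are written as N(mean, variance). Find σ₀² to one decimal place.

For the Normal–Normal model with known σ², precisions add: τ_n = τ₀ + n/σ².
So 1/σ₀² = 1/4.6856 − 18/88.8 = 0.213420 − 0.202703 = 0.010717.
Hence σ₀² = 1/0.010717 ≈ 93.3.

σ₀² = 93.3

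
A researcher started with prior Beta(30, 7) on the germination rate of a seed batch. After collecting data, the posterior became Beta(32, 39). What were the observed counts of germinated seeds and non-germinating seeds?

Beta is conjugate to the binomial likelihood: posterior = Beta(a+s, b+f).
So s = 32 − 30 = 2 and f = 39 − 7 = 32.

2 germinated seeds and 32 non-germinating seeds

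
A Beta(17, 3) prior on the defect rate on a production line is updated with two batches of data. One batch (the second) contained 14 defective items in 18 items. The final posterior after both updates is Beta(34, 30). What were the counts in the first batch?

3 defective items and 23 good items

Sequential conjugate updates are equivalent to a single update on the pooled data, so total successes = posterior α − prior α and total failures = posterior β − prior β.
Total across both batches: 34−17=17 defective items, 30−3=27 good items.
Subtract the second batch: 17−14=3 defective items and 27−4=23 good items.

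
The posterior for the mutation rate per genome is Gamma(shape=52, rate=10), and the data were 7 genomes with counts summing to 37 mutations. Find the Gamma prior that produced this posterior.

A Gamma(α, β) prior (rate parametrization) on a Poisson rate with n observations summing to S gives posterior Gamma(α+S, β+n).
So α = 52 − 37 = 15 and β = 10 − 7 = 3.

Gamma(shape=15, rate=3)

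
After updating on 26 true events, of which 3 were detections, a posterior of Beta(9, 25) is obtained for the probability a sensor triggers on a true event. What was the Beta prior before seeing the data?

A Beta(a, b) prior with s successes and f failures in binomial data gives a Beta(a+s, b+f) posterior.
Subtract the data counts: 9−3=6, 25−23=2.

Beta(6, 2)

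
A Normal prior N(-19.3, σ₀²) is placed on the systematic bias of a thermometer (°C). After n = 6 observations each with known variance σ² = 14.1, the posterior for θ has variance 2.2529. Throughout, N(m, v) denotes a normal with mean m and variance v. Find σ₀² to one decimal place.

σ₀² = 54.5

Posterior precision equals prior precision plus data precision: 1/σ_n² = 1/σ₀² + n/σ².
So 1/σ₀² = 1/2.2529 − 6/14.1 = 0.443872 − 0.425532 = 0.018340.
Hence σ₀² = 1/0.018340 ≈ 54.5.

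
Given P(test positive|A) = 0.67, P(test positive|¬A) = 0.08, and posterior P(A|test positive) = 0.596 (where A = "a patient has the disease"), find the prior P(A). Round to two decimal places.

Bayes' rule in odds form gives O(A|E) = O(A)·[P(E|A)/P(E|¬A)], hence O(A) = O(A|E)/LR.
Posterior odds = 0.596/(1−0.596) = 1.4752. LR = 0.67/0.08 = 8.3750.
Prior odds = 1.4752/8.3750 = 0.1761, so P(A) = 0.1761/(1+0.1761) ≈ 0.15.

P(A) = 0.15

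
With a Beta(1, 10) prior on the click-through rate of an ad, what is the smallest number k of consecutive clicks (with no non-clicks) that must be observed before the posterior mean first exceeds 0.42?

After k clicks and 0 non-clicks the posterior is Beta(1+k, 10), with mean (1+k)/(1+10+k).
Set (1+k)/(11+k) > 0.42 and solve: k > (0.42·11 − 1)/(1 − 0.42) = 6.241.
The smallest integer exceeding 6.241 is 7, and checking k=7: (8)/(18) = 0.4444 > 0.42.

k = 7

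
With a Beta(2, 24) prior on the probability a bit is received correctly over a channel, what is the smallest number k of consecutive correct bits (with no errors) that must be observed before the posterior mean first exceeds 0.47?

After k correct bits and 0 errors the posterior is Beta(2+k, 24), with mean (2+k)/(2+24+k).
Set (2+k)/(26+k) > 0.47 and solve: k > (0.47·26 − 2)/(1 − 0.47) = 19.283.
The smallest integer exceeding 19.283 is 20.

k = 20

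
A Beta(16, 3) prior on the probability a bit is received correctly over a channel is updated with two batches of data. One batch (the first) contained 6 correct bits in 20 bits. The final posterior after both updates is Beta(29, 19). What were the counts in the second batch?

Because Beta–binomial updating is additive in the counts, the combined data contributed (α_post−α_prior, β_post−β_prior) successes and failures.
Total across both batches: 29−16=13 correct bits, 19−3=16 errors.
Subtract the first batch: 13−6=7 correct bits and 16−14=2 errors.

7 correct bits and 2 errors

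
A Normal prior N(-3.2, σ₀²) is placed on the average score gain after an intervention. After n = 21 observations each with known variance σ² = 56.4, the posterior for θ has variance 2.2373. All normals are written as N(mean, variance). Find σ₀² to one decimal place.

Posterior precision equals prior precision plus data precision: 1/σ_n² = 1/σ₀² + n/σ².
So 1/σ₀² = 1/2.2373 − 21/56.4 = 0.446967 − 0.372340 = 0.074627.
Hence σ₀² = 1/0.074627 ≈ 13.4.

σ₀² = 13.4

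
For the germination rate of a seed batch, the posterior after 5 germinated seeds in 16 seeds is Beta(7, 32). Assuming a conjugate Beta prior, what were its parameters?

A Beta(a, b) prior with s successes and f failures in binomial data gives a Beta(a+s, b+f) posterior.
So a = 7 − 5 = 2 and b = 32 − 11 = 21.

Beta(2, 21)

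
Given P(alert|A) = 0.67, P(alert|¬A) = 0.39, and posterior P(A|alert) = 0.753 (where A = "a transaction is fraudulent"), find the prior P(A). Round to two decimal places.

In odds form, posterior odds = prior odds × likelihood ratio, so prior odds = posterior odds ÷ LR.
Posterior odds = 0.753/(1−0.753) = 3.0486. LR = 0.67/0.39 = 1.7179.
Prior odds = 3.0486/1.7179 = 1.7746, so P(A) = 1.7746/(1+1.7746) ≈ 0.64.

P(A) = 0.64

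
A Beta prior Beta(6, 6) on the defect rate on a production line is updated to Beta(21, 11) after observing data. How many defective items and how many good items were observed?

15 defective items and 5 good items

A Beta(a, b) prior with s successes and f failures in binomial data gives a Beta(a+s, b+f) posterior.
Match parameters: s=21−6=15, f=11−6=5.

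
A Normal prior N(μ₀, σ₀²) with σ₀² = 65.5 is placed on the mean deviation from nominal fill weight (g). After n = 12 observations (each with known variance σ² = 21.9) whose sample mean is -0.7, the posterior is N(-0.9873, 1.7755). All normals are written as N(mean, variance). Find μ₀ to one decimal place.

μ₀ = -11.3

The posterior mean is a precision-weighted average: μ_n = (τ₀μ₀ + τ_data·x̄)/(τ₀+τ_data), with τ₀=1/σ₀² and τ_data=n/σ².
Here τ₀ = 1/65.5 = 0.015267 and τ_data = 12/21.9 = 0.547945, so τ_n = 0.563212.
Rearranging for μ₀: μ₀ = (μ_n·τ_n − τ_data·x̄)/τ₀ = (-0.9873·0.563212 − 0.547945·-0.7) / 0.015267 = -0.172498/0.015267 ≈ -11.3.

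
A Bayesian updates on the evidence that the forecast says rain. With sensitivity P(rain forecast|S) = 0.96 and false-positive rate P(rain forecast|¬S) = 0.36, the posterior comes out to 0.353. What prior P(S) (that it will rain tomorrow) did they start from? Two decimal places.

P(S) = 0.17

Bayes' rule in odds form gives O(S|E) = O(S)·[P(E|S)/P(E|¬S)], hence O(S) = O(S|E)/LR.
Posterior odds = 0.353/(1−0.353) = 0.5456. LR = 0.96/0.36 = 2.6667.
Prior odds = 0.5456/2.6667 = 0.2046, so P(S) = 0.2046/(1+0.2046) ≈ 0.17.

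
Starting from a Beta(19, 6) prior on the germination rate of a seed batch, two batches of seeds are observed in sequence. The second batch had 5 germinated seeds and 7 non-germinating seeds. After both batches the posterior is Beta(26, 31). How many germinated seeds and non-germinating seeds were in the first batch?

2 germinated seeds and 18 non-germinating seeds

Because Beta–binomial updating is additive in the counts, the combined data contributed (α_post−α_prior, β_post−β_prior) successes and failures.
Total across both batches: 26−19=7 germinated seeds, 31−6=25 non-germinating seeds.
Subtract the second batch: 7−5=2 germinated seeds and 25−7=18 non-germinating seeds.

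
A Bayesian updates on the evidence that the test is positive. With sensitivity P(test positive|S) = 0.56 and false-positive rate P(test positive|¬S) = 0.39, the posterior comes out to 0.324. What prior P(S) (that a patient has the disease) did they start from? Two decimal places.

In odds form, posterior odds = prior odds × likelihood ratio, so prior odds = posterior odds ÷ LR.
Posterior odds = 0.324/(1−0.324) = 0.4793. LR = 0.56/0.39 = 1.4359.
Prior odds = 0.4793/1.4359 = 0.3338, so P(S) = 0.3338/(1+0.3338) ≈ 0.25.

P(S) = 0.25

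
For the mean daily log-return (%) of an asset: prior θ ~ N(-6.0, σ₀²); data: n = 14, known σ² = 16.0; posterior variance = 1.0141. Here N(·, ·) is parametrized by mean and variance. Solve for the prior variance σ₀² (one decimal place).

σ₀² = 9.0

For the Normal–Normal model with known σ², precisions add: τ_n = τ₀ + n/σ².
So 1/σ₀² = 1/1.0141 − 14/16.0 = 0.986096 − 0.875000 = 0.111096.
Hence σ₀² = 1/0.111096 ≈ 9.0.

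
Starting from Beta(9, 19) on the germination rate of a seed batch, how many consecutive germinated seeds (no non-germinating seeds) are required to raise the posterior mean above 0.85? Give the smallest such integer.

k = 99

After k germinated seeds and 0 non-germinating seeds the posterior is Beta(9+k, 19), with mean (9+k)/(9+19+k).
Set (9+k)/(28+k) > 0.85 and solve: k > (0.85·28 − 9)/(1 − 0.85) = 98.667.
The smallest integer exceeding 98.667 is 99, and checking k=99: (108)/(127) = 0.8504 > 0.85.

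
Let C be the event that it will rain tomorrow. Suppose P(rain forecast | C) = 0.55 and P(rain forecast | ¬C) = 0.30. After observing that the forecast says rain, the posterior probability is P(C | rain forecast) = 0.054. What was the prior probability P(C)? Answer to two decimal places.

P(C) = 0.03

In odds form, posterior odds = prior odds × likelihood ratio, so prior odds = posterior odds ÷ LR.
Posterior odds = 0.054/(1−0.054) = 0.0571. LR = 0.55/0.30 = 1.8333.
Prior odds = 0.0571/1.8333 = 0.0311, so P(C) = 0.0311/(1+0.0311) ≈ 0.03.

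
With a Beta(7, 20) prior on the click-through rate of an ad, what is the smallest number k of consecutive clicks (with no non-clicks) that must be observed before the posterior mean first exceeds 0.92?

After k clicks and 0 non-clicks the posterior is Beta(7+k, 20), with mean (7+k)/(7+20+k).
Set (7+k)/(27+k) > 0.92 and solve: k > (0.92·27 − 7)/(1 − 0.92) = 223.000.
The smallest integer exceeding 223.000 is 224.

k = 224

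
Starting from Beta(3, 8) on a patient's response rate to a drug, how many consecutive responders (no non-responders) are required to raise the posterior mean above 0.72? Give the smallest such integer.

k = 18

After k responders and 0 non-responders the posterior is Beta(3+k, 8), with mean (3+k)/(3+8+k).
Set (3+k)/(11+k) > 0.72 and solve: k > (0.72·11 − 3)/(1 − 0.72) = 17.571.
The smallest integer exceeding 17.571 is 18, and checking k=18: (21)/(29) = 0.7241 > 0.72.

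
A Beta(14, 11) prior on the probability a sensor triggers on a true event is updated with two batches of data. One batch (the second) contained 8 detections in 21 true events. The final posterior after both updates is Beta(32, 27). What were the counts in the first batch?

10 detections and 3 misses

Sequential conjugate updates are equivalent to a single update on the pooled data, so total successes = posterior α − prior α and total failures = posterior β − prior β.
Total across both batches: 32−14=18 detections, 27−11=16 misses.
Subtract the second batch: 18−8=10 detections and 16−13=3 misses.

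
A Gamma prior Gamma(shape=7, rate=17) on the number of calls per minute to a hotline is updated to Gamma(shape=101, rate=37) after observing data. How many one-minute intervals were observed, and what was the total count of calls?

n = 20 one-minute intervals with total 94 calls

A Gamma(α, β) prior (rate parametrization) on a Poisson rate with n observations summing to S gives posterior Gamma(α+S, β+n).
Matching: Σxᵢ = 101 − 7 = 94 and n = 37 − 17 = 20.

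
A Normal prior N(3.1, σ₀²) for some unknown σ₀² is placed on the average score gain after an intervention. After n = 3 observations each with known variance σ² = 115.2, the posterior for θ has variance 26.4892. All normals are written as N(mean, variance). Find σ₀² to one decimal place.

σ₀² = 85.4

For the Normal–Normal model with known σ², precisions add: τ_n = τ₀ + n/σ².
So 1/σ₀² = 1/26.4892 − 3/115.2 = 0.037751 − 0.026042 = 0.011709.
Hence σ₀² = 1/0.011709 ≈ 85.4.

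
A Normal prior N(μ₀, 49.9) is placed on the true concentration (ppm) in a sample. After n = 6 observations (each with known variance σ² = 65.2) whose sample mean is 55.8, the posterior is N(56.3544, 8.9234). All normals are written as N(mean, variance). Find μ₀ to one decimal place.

The posterior mean is a precision-weighted average: μ_n = (τ₀μ₀ + τ_data·x̄)/(τ₀+τ_data), with τ₀=1/σ₀² and τ_data=n/σ².
Here τ₀ = 1/49.9 = 0.020040 and τ_data = 6/65.2 = 0.092025, so τ_n = 0.112065.
Rearranging for μ₀: μ₀ = (μ_n·τ_n − τ_data·x̄)/τ₀ = (56.3544·0.112065 − 0.092025·55.8) / 0.020040 = 1.180361/0.020040 ≈ 58.9.

μ₀ = 58.9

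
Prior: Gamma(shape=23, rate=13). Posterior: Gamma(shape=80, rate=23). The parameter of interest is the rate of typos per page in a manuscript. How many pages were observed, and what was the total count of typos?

A Gamma(α, β) prior (rate parametrization) on a Poisson rate with n observations summing to S gives posterior Gamma(α+S, β+n).
Matching: Σxᵢ = 80 − 23 = 57 and n = 23 − 13 = 10.

n = 10 pages with total 57 typos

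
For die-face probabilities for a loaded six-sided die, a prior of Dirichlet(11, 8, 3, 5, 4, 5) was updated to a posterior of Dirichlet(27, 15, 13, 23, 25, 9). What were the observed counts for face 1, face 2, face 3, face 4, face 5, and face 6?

counts (16, 7, 10, 18, 21, 4)

For a Dirichlet(α) prior with multinomial counts c, the posterior is Dirichlet(α + c) componentwise.
Counts are posterior − prior componentwise: 27−11=16, 15−8=7, 13−3=10, 23−5=18, 25−4=21, 9−5=4.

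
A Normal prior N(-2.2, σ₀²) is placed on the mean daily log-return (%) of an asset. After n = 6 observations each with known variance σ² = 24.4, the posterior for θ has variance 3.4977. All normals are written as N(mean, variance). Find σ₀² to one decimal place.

Posterior precision equals prior precision plus data precision: 1/σ_n² = 1/σ₀² + n/σ².
So 1/σ₀² = 1/3.4977 − 6/24.4 = 0.285902 − 0.245902 = 0.040000.
Hence σ₀² = 1/0.040000 ≈ 25.0.

σ₀² = 25.0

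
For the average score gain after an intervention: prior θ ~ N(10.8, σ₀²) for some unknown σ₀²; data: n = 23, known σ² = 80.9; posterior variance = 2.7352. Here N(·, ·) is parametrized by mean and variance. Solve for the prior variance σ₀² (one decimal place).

σ₀² = 12.3

For the Normal–Normal model with known σ², precisions add: τ_n = τ₀ + n/σ².
So 1/σ₀² = 1/2.7352 − 23/80.9 = 0.365604 − 0.284302 = 0.081302.
Hence σ₀² = 1/0.081302 ≈ 12.3.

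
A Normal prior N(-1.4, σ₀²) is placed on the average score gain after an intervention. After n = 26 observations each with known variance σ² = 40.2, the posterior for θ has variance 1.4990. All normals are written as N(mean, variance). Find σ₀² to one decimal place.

Posterior precision equals prior precision plus data precision: 1/σ_n² = 1/σ₀² + n/σ².
So 1/σ₀² = 1/1.4990 − 26/40.2 = 0.667111 − 0.646766 = 0.020345.
Hence σ₀² = 1/0.020345 ≈ 49.2.

σ₀² = 49.2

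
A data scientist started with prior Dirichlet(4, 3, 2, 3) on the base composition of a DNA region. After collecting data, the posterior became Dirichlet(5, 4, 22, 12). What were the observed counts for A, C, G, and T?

For a Dirichlet(α) prior with multinomial counts c, the posterior is Dirichlet(α + c) componentwise.
Counts are posterior − prior componentwise: 5−4=1, 4−3=1, 22−2=20, 12−3=9.

counts (1, 1, 20, 9)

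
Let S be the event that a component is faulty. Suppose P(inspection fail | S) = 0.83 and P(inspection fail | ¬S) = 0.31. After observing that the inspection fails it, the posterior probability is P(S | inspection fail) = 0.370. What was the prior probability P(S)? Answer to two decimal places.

In odds form, posterior odds = prior odds × likelihood ratio, so prior odds = posterior odds ÷ LR.
Posterior odds = 0.370/(1−0.370) = 0.5873. LR = 0.83/0.31 = 2.6774.
Prior odds = 0.5873/2.6774 = 0.2194, so P(S) = 0.2194/(1+0.2194) ≈ 0.18.

P(S) = 0.18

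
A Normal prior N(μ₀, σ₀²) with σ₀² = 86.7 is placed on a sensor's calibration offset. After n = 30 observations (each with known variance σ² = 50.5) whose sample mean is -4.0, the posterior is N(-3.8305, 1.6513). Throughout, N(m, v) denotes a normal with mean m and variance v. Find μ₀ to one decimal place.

μ₀ = 4.9

The posterior mean is a precision-weighted average: μ_n = (τ₀μ₀ + τ_data·x̄)/(τ₀+τ_data), with τ₀=1/σ₀² and τ_data=n/σ².
Here τ₀ = 1/86.7 = 0.011534 and τ_data = 30/50.5 = 0.594059, so τ_n = 0.605593.
Rearranging for μ₀: μ₀ = (μ_n·τ_n − τ_data·x̄)/τ₀ = (-3.8305·0.605593 − 0.594059·-4.0) / 0.011534 = 0.056512/0.011534 ≈ 4.9.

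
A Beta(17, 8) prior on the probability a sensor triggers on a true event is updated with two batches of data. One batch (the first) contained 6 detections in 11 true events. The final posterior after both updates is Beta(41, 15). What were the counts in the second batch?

18 detections and 2 misses

Because Beta–binomial updating is additive in the counts, the combined data contributed (α_post−α_prior, β_post−β_prior) successes and failures.
Total across both batches: 41−17=24 detections, 15−8=7 misses.
Subtract the first batch: 24−6=18 detections and 7−5=2 misses.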